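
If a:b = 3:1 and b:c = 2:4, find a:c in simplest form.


Given a:b = 3:1 and b:c = 2:4
Make b consistent. Multiply first ratio by 2: a:b = 6:2
Multiply second ratio by 1: b:c = 2:4
Now b = 2 in both, so a:b:c = 6:2:4
Therefore a:c = 6:4
Simplify by GCD: a:c = 3:2

3:2


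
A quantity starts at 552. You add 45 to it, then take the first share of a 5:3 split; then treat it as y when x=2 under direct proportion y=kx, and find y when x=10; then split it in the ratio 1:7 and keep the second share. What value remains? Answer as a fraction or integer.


Start with 552.
Step 1: Add 45: 552+45=597; split 5:3 first = 597*5/8 = 2985/8
Step 2: Direct prop: k = (2985/8)/2; new y = k*10 = 2985/8*10/2 = 14925/8
Step 3: Split 1:7, second share = 14925/8 * 7/8 = 104475/64
Final result = 104475/64

104475/64


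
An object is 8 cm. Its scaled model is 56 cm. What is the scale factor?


Original length = 8 cm
Scaled length = 56 cm
Scale factor = 56 / 8
= 7

7


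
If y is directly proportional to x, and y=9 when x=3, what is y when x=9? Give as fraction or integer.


Direct proportion: y = kx
Find k: k = 9/3 = 3
Compute y at x=9: y = 3 * 9
y = 27

27


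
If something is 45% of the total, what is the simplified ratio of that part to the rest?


Part = 45%, Remainder = 55%
Ratio = 45:55
GCD(45, 55) = 5
Simplify: 9:11 = 9:11

9:11


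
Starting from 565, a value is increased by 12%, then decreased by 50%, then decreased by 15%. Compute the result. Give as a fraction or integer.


Start: 565
Step 1: increase by 12% => multiply by 112/100
  565 * 112/100 = 3164/5
Step 2: decrease by 50% => multiply by 50/100
  3164/5 * 50/100 = 1582/5
Step 3: decrease by 15% => multiply by 85/100
  1582/5 * 85/100 = 13447/50
Final value = 13447/50

13447/50


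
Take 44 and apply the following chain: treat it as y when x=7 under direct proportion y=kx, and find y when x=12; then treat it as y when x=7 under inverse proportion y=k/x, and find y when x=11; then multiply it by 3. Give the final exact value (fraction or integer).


Start with 44.
Step 1: Direct prop: k = (44)/7; new y = k*12 = 44*12/7 = 528/7
Step 2: Inverse prop: k = (528/7)*7; new y = k/11 = 528/7*7/11 = 48
Step 3: Multiply by 3: 48 * 3 = 144
Final result = 144

144


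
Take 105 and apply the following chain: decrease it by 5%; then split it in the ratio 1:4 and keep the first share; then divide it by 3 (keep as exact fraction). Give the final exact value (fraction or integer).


Start with 105.
Step 1: Decrease by 5%: 105 * 95/100 = 399/4
Step 2: Split 1:4, first share = 399/4 * 1/5 = 399/20
Step 3: Divide by 3: 399/20 / 3 = 133/20
Final result = 133/20

133/20


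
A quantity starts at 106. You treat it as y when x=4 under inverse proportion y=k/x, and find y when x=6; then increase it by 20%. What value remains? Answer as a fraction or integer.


Start with 106.
Step 1: Inverse prop: k = (106)*4; new y = k/6 = 106*4/6 = 212/3
Step 2: Increase by 20%: 212/3 * 120/100 = 424/5
Final result = 424/5

424/5


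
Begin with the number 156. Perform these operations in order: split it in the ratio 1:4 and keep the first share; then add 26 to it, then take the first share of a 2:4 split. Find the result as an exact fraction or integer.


Start with 156.
Step 1: Split 1:4, first share = 156 * 1/5 = 156/5
Step 2: Add 26: 156/5+26=286/5; split 2:4 first = 286/5*2/6 = 286/15
Final result = 286/15

286/15


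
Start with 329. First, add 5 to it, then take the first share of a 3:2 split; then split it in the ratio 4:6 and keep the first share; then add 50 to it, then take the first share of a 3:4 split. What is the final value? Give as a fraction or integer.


Start with 329.
Step 1: Add 5: 329+5=334; split 3:2 first = 334*3/5 = 1002/5
Step 2: Split 4:6, first share = 1002/5 * 4/10 = 2004/25
Step 3: Add 50: 2004/25+50=3254/25; split 3:4 first = 3254/25*3/7 = 9762/175
Final result = 9762/175

9762/175


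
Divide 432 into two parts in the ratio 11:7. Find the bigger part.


Total parts = 11 + 7 = 18
Value per part = 432 / 18 = 24
First share = 11 * 24 = 264
Second share = 7 * 24 = 168
Larger share = 264

264


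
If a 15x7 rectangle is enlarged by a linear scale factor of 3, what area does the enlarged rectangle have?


Original dimensions: 15 x 7
Enlargement factor = 3
New width = 15 * 3 = 45
New height = 7 * 3 = 21
New area = 45 * 21 = 945

945


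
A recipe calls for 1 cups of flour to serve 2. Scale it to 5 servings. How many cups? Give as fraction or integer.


Original: 1 cups for 2 servings
Target servings = 5
Scaling factor = 5/2
New amount = 1 * 5/2
= 5/2
= 5/2 cups

5/2


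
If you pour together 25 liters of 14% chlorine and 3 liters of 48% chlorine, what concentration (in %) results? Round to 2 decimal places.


Solute in mixture 1 = 14% of 25 L = 25*14/100 = 7/2 L
Solute in mixture 2 = 48% of 3 L = 3*48/100 = 36/25 L
Total solute = 7/2 + 36/25 = 247/50 L
Total volume = 25 + 3 = 28 L
Final concentration = 247/50/28 * 100 = 17.64%

17.64


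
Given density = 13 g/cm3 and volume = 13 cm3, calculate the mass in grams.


Using mass = density * volume
Density = 13 g/cm3
Volume = 13 cm3
Mass = 13 * 13
= 169 g

169


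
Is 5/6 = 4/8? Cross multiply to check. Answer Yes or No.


Cross multiply to check 5/6 = 4/8
Left cross product: 5 * 8 = 40
Right cross product: 6 * 4 = 24
40 != 24
Not equal, so proportions differ => No

No


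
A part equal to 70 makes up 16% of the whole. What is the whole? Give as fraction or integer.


Given: 70 is 16% of the whole
Set up: 70 = 16/100 * whole
whole = 70 * 100 / 16
whole = 7000 / 16
whole = 875/2

875/2


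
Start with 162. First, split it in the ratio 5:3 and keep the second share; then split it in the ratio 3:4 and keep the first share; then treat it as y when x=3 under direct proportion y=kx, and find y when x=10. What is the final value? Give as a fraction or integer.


Start with 162.
Step 1: Split 5:3, second share = 162 * 3/8 = 243/4
Step 2: Split 3:4, first share = 243/4 * 3/7 = 729/28
Step 3: Direct prop: k = (729/28)/3; new y = k*10 = 729/28*10/3 = 1215/14
Final result = 1215/14

1215/14


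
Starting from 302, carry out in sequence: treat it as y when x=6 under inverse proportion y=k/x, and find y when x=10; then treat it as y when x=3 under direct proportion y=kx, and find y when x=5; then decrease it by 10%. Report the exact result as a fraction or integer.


Start with 302.
Step 1: Inverse prop: k = (302)*6; new y = k/10 = 302*6/10 = 906/5
Step 2: Direct prop: k = (906/5)/3; new y = k*5 = 906/5*5/3 = 302
Step 3: Decrease by 10%: 302 * 90/100 = 1359/5
Final result = 1359/5

1359/5


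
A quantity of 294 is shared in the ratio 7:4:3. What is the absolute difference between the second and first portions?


Total parts = 7 + 4 + 3 = 14
Value per part = 294 / 14 = 21
Shares: 7*21=147, 4*21=84, 3*21=63
Second share = 84, first share = 147
Difference = |84 - 147| = 63

63


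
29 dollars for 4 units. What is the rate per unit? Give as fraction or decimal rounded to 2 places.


Total dollars = 29
Number of units = 4
Unit rate = 29 / 4
= 7.25 dollars per unit

7.25


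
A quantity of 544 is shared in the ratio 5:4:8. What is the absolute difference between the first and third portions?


Total parts = 5 + 4 + 8 = 17
Value per part = 544 / 17 = 32
Shares: 5*32=160, 4*32=128, 8*32=256
First share = 160, third share = 256
Difference = |160 - 256| = 96

96


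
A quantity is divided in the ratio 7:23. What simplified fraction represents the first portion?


Total parts = 7 + 23 = 30
First part fraction = 7/30
Simplify: 7/30 = 7/30

7/30


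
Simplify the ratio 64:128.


Find GCD(64, 128)
GCD = 64
Divide both by 64: 64/64 = 1, 128/64 = 2
Simplified ratio = 1:2

1:2


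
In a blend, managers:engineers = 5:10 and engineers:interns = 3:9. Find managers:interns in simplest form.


Given a:b = 5:10 and b:c = 3:9
Make b consistent. Multiply first ratio by 3: a:b = 15:30
Multiply second ratio by 10: b:c = 30:90
Now b = 30 in both, so a:b:c = 15:30:90
Therefore a:c = 15:90
Simplify by GCD: a:c = 1:6

1:6


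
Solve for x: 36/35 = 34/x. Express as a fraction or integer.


Setting up: 36/35 = 34/x
Cross multiply: 36 * x = 35 * 34
36x = 1190
x = 1190/36
x = 595/18

595/18


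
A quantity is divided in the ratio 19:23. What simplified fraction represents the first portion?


Total parts = 19 + 23 = 42
First part fraction = 19/42
Simplify: 19/42 = 19/42

19/42


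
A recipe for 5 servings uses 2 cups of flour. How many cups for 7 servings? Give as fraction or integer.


Original: 2 cups for 5 servings
Target servings = 7
Scaling factor = 7/5
New amount = 2 * 7/5
= 14/5
= 14/5 cups

14/5


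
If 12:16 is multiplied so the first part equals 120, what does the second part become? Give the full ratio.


Original ratio: 12:16
First term target: 120
Scale factor = 120 / 12 = 10
Multiply second term: 16 * 10 = 160
Equivalent ratio = 120:160

120:160


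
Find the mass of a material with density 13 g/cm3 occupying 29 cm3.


Using mass = density * volume
Density = 13 g/cm3
Volume = 29 cm3
Mass = 13 * 29
= 377 g

377


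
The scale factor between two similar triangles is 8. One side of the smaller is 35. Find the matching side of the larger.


Similar triangles have proportional sides
Scale factor = 8
Smaller side = 35
Corresponding larger side = 35 * 8
= 280

280


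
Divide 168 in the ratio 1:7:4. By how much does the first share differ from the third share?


Total parts = 1 + 7 + 4 = 12
Value per part = 168 / 12 = 14
Shares: 1*14=14, 7*14=98, 4*14=56
First share = 14, third share = 56
Difference = |14 - 56| = 42

42


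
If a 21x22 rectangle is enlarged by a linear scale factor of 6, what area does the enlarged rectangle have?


Original dimensions: 21 x 22
Enlargement factor = 6
New width = 21 * 6 = 126
New height = 22 * 6 = 132
New area = 126 * 132 = 16632

16632


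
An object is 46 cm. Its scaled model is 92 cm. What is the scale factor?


Original length = 46 cm
Scaled length = 92 cm
Scale factor = 92 / 46
= 2

2


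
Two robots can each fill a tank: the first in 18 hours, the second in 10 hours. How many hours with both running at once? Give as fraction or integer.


Rate of A = 1/18 job per hour
Rate of B = 1/10 job per hour
Combined rate = 1/18 + 1/10
Find common denominator: (10 + 18)/(18*10) = 28/180
Combined rate = 7/45 job per hour
Time together = 1 / (7/45) = 45/7 hours

45/7


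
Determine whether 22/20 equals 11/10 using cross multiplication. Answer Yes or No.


Cross multiply to check 22/20 = 11/10
Left cross product: 22 * 10 = 220
Right cross product: 20 * 11 = 220
220 = 220
Equal, so proportions match => Yes

Yes


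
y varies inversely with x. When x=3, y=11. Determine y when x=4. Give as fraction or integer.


Inverse proportion: y = k/x
Find k: k = 3 * 11 = 33
Compute y at x=4: y = 33/4
y = 33/4

33/4


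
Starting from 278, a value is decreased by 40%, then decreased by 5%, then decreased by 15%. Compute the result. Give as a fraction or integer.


Start: 278
Step 1: decrease by 40% => multiply by 60/100
  278 * 60/100 = 834/5
Step 2: decrease by 5% => multiply by 95/100
  834/5 * 95/100 = 7923/50
Step 3: decrease by 15% => multiply by 85/100
  7923/50 * 85/100 = 134691/1000
Final value = 134691/1000

134691/1000


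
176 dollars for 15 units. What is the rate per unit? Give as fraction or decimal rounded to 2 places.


Total dollars = 176
Number of units = 15
Unit rate = 176 / 15
= 11.73 dollars per unit

11.73


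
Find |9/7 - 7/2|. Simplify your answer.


Simplify: 9/7 = 9/7 and 7/2 = 7/2
Find common denominator: LCD = 14
Convert: 18/14 and 49/14
Difference = |18 - 49|/14 = 31/14
Simplified = 31/14

31/14


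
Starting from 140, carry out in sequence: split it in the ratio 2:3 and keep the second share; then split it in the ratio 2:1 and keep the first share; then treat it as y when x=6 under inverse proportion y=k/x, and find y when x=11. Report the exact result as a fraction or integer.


Start with 140.
Step 1: Split 2:3, second share = 140 * 3/5 = 84
Step 2: Split 2:1, first share = 84 * 2/3 = 56
Step 3: Inverse prop: k = (56)*6; new y = k/11 = 56*6/11 = 336/11
Final result = 336/11

336/11


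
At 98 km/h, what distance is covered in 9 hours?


Using distance = speed * time
Speed = 98 km/h
Time = 9 hours
Distance = 98 * 9
= 882 km

882


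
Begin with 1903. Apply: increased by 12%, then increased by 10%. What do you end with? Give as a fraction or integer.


Start: 1903
Step 1: increase by 12% => multiply by 112/100
  1903 * 112/100 = 53284/25
Step 2: increase by 10% => multiply by 110/100
  53284/25 * 110/100 = 293062/125
Final value = 293062/125

293062/125


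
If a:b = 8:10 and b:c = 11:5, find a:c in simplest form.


Given a:b = 8:10 and b:c = 11:5
Make b consistent. Multiply first ratio by 11: a:b = 88:110
Multiply second ratio by 10: b:c = 110:50
Now b = 110 in both, so a:b:c = 88:110:50
Therefore a:c = 88:50
Simplify by GCD: a:c = 44:25

44:25


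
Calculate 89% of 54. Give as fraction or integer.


Compute 89% of 54
Convert percentage: 89% = 89/100
Multiply: 54 * 89/100
= 4806/100
= 2403/50

2403/50


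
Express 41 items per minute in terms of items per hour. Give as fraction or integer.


Converting from per minute to per hour
Rate = 41 items per minute
Multiply by 60: 41 * 60
= 2460 items per hour

2460


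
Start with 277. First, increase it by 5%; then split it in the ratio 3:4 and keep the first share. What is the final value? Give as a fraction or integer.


Start with 277.
Step 1: Increase by 5%: 277 * 105/100 = 5817/20
Step 2: Split 3:4, first share = 5817/20 * 3/7 = 2493/20
Final result = 2493/20

2493/20


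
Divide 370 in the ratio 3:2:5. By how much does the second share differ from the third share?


Total parts = 3 + 2 + 5 = 10
Value per part = 370 / 10 = 37
Shares: 3*37=111, 2*37=74, 5*37=185
Second share = 74, third share = 185
Difference = |74 - 185| = 111

111


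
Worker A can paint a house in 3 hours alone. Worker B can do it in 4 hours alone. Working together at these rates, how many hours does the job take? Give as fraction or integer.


Rate of A = 1/3 job per hour
Rate of B = 1/4 job per hour
Combined rate = 1/3 + 1/4
Find common denominator: (4 + 3)/(3*4) = 7/12
Combined rate = 7/12 job per hour
Time together = 1 / (7/12) = 12/7 hours

12/7


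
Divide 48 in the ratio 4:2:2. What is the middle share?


Ratio = 4:2:2
Total parts = 4 + 2 + 2 = 8
Value per part = 48 / 8 = 6
First share = 4 * 6 = 24
Middle share = 2 * 6 = 12
Third share = 2 * 6 = 12

12


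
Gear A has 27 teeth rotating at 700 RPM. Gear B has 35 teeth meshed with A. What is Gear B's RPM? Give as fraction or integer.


Gear ratio: teeth_A * RPM_A = teeth_B * RPM_B
27 * 700 = 35 * RPM_B
18900 = 35 * RPM_B
RPM_B = 18900 / 35
RPM_B = 540

540


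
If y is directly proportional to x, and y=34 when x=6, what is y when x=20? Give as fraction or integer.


Direct proportion: y = kx
Find k: k = 34/6 = 17/3
Compute y at x=20: y = 17/3 * 20
y = 340/3

340/3


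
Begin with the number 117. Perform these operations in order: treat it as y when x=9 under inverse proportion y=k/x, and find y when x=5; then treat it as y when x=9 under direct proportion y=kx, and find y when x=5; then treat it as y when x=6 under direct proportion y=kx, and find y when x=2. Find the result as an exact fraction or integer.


Start with 117.
Step 1: Inverse prop: k = (117)*9; new y = k/5 = 117*9/5 = 1053/5
Step 2: Direct prop: k = (1053/5)/9; new y = k*5 = 1053/5*5/9 = 117
Step 3: Direct prop: k = (117)/6; new y = k*2 = 117*2/6 = 39
Final result = 39

39


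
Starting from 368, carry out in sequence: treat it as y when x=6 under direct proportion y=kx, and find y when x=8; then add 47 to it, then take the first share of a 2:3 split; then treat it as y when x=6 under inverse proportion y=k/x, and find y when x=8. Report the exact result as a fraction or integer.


Start with 368.
Step 1: Direct prop: k = (368)/6; new y = k*8 = 368*8/6 = 1472/3
Step 2: Add 47: 1472/3+47=1613/3; split 2:3 first = 1613/3*2/5 = 3226/15
Step 3: Inverse prop: k = (3226/15)*6; new y = k/8 = 3226/15*6/8 = 1613/10
Final result = 1613/10

1613/10


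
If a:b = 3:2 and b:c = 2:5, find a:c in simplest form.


Given a:b = 3:2 and b:c = 2:5
Make b consistent. Multiply first ratio by 2: a:b = 6:4
Multiply second ratio by 2: b:c = 4:10
Now b = 4 in both, so a:b:c = 6:4:10
Therefore a:c = 6:10
Simplify by GCD: a:c = 3:5

3:5


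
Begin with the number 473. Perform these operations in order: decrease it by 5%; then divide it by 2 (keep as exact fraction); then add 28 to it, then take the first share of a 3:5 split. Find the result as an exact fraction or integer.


Start with 473.
Step 1: Decrease by 5%: 473 * 95/100 = 8987/20
Step 2: Divide by 2: 8987/20 / 2 = 8987/40
Step 3: Add 28: 8987/40+28=10107/40; split 3:5 first = 10107/40*3/8 = 30321/320
Final result = 30321/320

30321/320


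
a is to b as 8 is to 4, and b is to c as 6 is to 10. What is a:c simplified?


Given a:b = 8:4 and b:c = 6:10
Make b consistent. Multiply first ratio by 6: a:b = 48:24
Multiply second ratio by 4: b:c = 24:40
Now b = 24 in both, so a:b:c = 48:24:40
Therefore a:c = 48:40
Simplify by GCD: a:c = 6:5

6:5


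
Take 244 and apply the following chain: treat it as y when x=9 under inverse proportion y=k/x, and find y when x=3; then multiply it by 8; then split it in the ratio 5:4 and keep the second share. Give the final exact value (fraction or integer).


Start with 244.
Step 1: Inverse prop: k = (244)*9; new y = k/3 = 244*9/3 = 732
Step 2: Multiply by 8: 732 * 8 = 5856
Step 3: Split 5:4, second share = 5856 * 4/9 = 7808/3
Final result = 7808/3

7808/3


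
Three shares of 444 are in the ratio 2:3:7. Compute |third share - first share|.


Total parts = 2 + 3 + 7 = 12
Value per part = 444 / 12 = 37
Shares: 2*37=74, 3*37=111, 7*37=259
Third share = 259, first share = 74
Difference = |259 - 74| = 185

185


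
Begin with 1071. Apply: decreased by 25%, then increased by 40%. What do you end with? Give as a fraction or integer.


Start: 1071
Step 1: decrease by 25% => multiply by 75/100
  1071 * 75/100 = 3213/4
Step 2: increase by 40% => multiply by 140/100
  3213/4 * 140/100 = 22491/20
Final value = 22491/20

22491/20


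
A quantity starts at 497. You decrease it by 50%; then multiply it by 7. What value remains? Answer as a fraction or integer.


Start with 497.
Step 1: Decrease by 50%: 497 * 50/100 = 497/2
Step 2: Multiply by 7: 497/2 * 7 = 3479/2
Final result = 3479/2

3479/2


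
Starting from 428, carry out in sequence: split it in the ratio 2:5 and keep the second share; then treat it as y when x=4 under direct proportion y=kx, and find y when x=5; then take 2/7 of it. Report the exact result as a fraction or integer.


Start with 428.
Step 1: Split 2:5, second share = 428 * 5/7 = 2140/7
Step 2: Direct prop: k = (2140/7)/4; new y = k*5 = 2140/7*5/4 = 2675/7
Step 3: Take 2/7: 2675/7 * 2/7 = 5350/49
Final result = 5350/49

5350/49


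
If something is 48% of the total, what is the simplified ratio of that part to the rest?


Part = 48%, Remainder = 52%
Ratio = 48:52
GCD(48, 52) = 4
Simplify: 12:13 = 12:13

12:13


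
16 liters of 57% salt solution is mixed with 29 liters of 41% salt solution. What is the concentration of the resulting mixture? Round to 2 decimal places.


Solute in mixture 1 = 57% of 16 L = 16*57/100 = 228/25 L
Solute in mixture 2 = 41% of 29 L = 29*41/100 = 1189/100 L
Total solute = 228/25 + 1189/100 = 2101/100 L
Total volume = 16 + 29 = 45 L
Final concentration = 2101/100/45 * 100 = 46.69%

46.69


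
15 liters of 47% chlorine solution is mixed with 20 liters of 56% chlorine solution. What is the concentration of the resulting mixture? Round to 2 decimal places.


Solute in mixture 1 = 47% of 15 L = 15*47/100 = 141/20 L
Solute in mixture 2 = 56% of 20 L = 20*56/100 = 56/5 L
Total solute = 141/20 + 56/5 = 73/4 L
Total volume = 15 + 20 = 35 L
Final concentration = 73/4/35 * 100 = 52.14%

52.14


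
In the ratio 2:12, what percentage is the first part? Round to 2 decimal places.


Total parts = 2 + 12 = 14
First part fraction = 2/14
Percentage = (2/14) * 100
= 0.142857 * 100
= 14.29%

14.29


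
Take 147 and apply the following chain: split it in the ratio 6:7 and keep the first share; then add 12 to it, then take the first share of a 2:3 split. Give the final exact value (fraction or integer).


Start with 147.
Step 1: Split 6:7, first share = 147 * 6/13 = 882/13
Step 2: Add 12: 882/13+12=1038/13; split 2:3 first = 1038/13*2/5 = 2076/65
Final result = 2076/65

2076/65


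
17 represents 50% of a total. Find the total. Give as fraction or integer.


Given: 17 is 50% of the whole
Set up: 17 = 50/100 * whole
whole = 17 * 100 / 50
whole = 1700 / 50
whole = 34

34


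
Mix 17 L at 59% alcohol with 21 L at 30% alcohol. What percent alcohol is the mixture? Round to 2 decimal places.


Solute in mixture 1 = 59% of 17 L = 17*59/100 = 1003/100 L
Solute in mixture 2 = 30% of 21 L = 21*30/100 = 63/10 L
Total solute = 1003/100 + 63/10 = 1633/100 L
Total volume = 17 + 21 = 38 L
Final concentration = 1633/100/38 * 100 = 42.97%

42.97


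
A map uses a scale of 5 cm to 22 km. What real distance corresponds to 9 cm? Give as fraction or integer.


Map scale: 5 cm = 22 km
Measured distance on map = 9 cm
Set up proportion: 9 * 22 / 5
= 198 / 5
= 198/5 km

198/5


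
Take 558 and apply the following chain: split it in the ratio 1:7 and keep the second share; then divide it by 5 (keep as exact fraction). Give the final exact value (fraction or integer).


Start with 558.
Step 1: Split 1:7, second share = 558 * 7/8 = 1953/4
Step 2: Divide by 5: 1953/4 / 5 = 1953/20
Final result = 1953/20

1953/20


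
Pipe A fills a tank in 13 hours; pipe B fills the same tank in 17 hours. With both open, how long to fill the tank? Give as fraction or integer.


Rate of A = 1/13 job per hour
Rate of B = 1/17 job per hour
Combined rate = 1/13 + 1/17
Find common denominator: (17 + 13)/(13*17) = 30/221
Combined rate = 30/221 job per hour
Time together = 1 / (30/221) = 221/30 hours

221/30


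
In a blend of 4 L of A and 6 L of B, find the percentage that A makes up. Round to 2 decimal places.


Volume of A = 4 L
Volume of B = 6 L
Total volume = 4 + 6 = 10 L
Percentage of A = (4/10) * 100
= 40.00%

40.00


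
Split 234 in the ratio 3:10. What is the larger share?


Total parts = 3 + 10 = 13
Value per part = 234 / 13 = 18
First share = 3 * 18 = 54
Second share = 10 * 18 = 180
Larger share = 180

180


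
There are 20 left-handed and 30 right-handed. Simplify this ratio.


Find GCD(20, 30)
GCD = 10
Divide both by 10: 20/10 = 2, 30/10 = 3
Simplified ratio = 2:3

2:3


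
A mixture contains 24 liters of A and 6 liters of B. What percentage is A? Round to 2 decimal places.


Volume of A = 24 L
Volume of B = 6 L
Total volume = 24 + 6 = 30 L
Percentage of A = (24/30) * 100
= 80.00%

80.00


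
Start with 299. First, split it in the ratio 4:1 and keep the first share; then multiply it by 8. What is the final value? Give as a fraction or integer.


Start with 299.
Step 1: Split 4:1, first share = 299 * 4/5 = 1196/5
Step 2: Multiply by 8: 1196/5 * 8 = 9568/5
Final result = 9568/5

9568/5


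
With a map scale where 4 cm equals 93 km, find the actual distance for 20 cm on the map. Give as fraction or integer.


Map scale: 4 cm = 93 km
Measured distance on map = 20 cm
Set up proportion: 20 * 93 / 4
= 1860 / 4
= 465 km

465


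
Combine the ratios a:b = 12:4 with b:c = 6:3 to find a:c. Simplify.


Given a:b = 12:4 and b:c = 6:3
Make b consistent. Multiply first ratio by 6: a:b = 72:24
Multiply second ratio by 4: b:c = 24:12
Now b = 24 in both, so a:b:c = 72:24:12
Therefore a:c = 72:12
Simplify by GCD: a:c = 6:1

6:1


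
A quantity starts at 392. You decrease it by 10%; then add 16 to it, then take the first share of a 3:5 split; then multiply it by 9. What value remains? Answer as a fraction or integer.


Start with 392.
Step 1: Decrease by 10%: 392 * 90/100 = 1764/5
Step 2: Add 16: 1764/5+16=1844/5; split 3:5 first = 1844/5*3/8 = 1383/10
Step 3: Multiply by 9: 1383/10 * 9 = 12447/10
Final result = 12447/10

12447/10


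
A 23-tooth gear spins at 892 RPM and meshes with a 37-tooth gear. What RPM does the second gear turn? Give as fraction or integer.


Gear ratio: teeth_A * RPM_A = teeth_B * RPM_B
23 * 892 = 37 * RPM_B
20516 = 37 * RPM_B
RPM_B = 20516 / 37
RPM_B = 20516/37

20516/37


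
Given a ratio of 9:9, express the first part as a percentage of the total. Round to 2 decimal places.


Total parts = 9 + 9 = 18
First part fraction = 9/18
Percentage = (9/18) * 100
= 0.5 * 100
= 50.00%

50.00


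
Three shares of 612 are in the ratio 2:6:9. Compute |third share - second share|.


Total parts = 2 + 6 + 9 = 17
Value per part = 612 / 17 = 36
Shares: 2*36=72, 6*36=216, 9*36=324
Third share = 324, second share = 216
Difference = |324 - 216| = 108

108


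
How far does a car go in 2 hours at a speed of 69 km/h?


Using distance = speed * time
Speed = 69 km/h
Time = 2 hours
Distance = 69 * 2
= 138 km

138


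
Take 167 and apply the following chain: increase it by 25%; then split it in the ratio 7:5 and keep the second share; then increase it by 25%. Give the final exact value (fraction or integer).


Start with 167.
Step 1: Increase by 25%: 167 * 125/100 = 835/4
Step 2: Split 7:5, second share = 835/4 * 5/12 = 4175/48
Step 3: Increase by 25%: 4175/48 * 125/100 = 20875/192
Final result = 20875/192

20875/192


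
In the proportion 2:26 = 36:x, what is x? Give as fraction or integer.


Setting up: 2/26 = 36/x
Cross multiply: 2 * x = 26 * 36
2x = 936
x = 936/2
x = 468

468


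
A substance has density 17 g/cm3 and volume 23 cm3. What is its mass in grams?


Using mass = density * volume
Density = 17 g/cm3
Volume = 23 cm3
Mass = 17 * 23
= 391 g

391


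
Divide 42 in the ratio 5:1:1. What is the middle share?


Ratio = 5:1:1
Total parts = 5 + 1 + 1 = 7
Value per part = 42 / 7 = 6
First share = 5 * 6 = 30
Middle share = 1 * 6 = 6
Third share = 1 * 6 = 6

6


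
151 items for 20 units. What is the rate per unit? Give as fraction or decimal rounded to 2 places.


Total items = 151
Number of units = 20
Unit rate = 151 / 20
= 7.55 items per unit

7.55


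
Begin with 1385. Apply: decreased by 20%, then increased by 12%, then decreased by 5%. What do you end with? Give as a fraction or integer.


Start: 1385
Step 1: decrease by 20% => multiply by 80/100
  1385 * 80/100 = 1108
Step 2: increase by 12% => multiply by 112/100
  1108 * 112/100 = 31024/25
Step 3: decrease by 5% => multiply by 95/100
  31024/25 * 95/100 = 147364/125
Final value = 147364/125

147364/125


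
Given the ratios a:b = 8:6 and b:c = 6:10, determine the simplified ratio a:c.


Given a:b = 8:6 and b:c = 6:10
Make b consistent. Multiply first ratio by 6: a:b = 48:36
Multiply second ratio by 6: b:c = 36:60
Now b = 36 in both, so a:b:c = 48:36:60
Therefore a:c = 48:60
Simplify by GCD: a:c = 4:5

4:5


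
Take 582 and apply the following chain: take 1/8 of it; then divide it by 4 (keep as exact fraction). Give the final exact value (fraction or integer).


Start with 582.
Step 1: Take 1/8: 582 * 1/8 = 291/4
Step 2: Divide by 4: 291/4 / 4 = 291/16
Final result = 291/16

291/16


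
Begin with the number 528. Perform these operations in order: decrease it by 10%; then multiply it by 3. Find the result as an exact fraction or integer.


Start with 528.
Step 1: Decrease by 10%: 528 * 90/100 = 2376/5
Step 2: Multiply by 3: 2376/5 * 3 = 7128/5
Final result = 7128/5

7128/5


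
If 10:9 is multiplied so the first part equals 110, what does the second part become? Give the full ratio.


Original ratio: 10:9
First term target: 110
Scale factor = 110 / 10 = 11
Multiply second term: 9 * 11 = 99
Equivalent ratio = 110:99

110:99


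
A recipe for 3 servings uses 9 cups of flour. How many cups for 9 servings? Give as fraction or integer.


Original: 9 cups for 3 servings
Target servings = 9
Scaling factor = 9/3
New amount = 9 * 9/3
= 81/3
= 27 cups

27


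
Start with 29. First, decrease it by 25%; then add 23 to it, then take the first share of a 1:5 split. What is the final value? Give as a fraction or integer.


Start with 29.
Step 1: Decrease by 25%: 29 * 75/100 = 87/4
Step 2: Add 23: 87/4+23=179/4; split 1:5 first = 179/4*1/6 = 179/24
Final result = 179/24

179/24


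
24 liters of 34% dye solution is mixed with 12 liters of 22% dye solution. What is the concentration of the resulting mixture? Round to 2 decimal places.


Solute in mixture 1 = 34% of 24 L = 24*34/100 = 204/25 L
Solute in mixture 2 = 22% of 12 L = 12*22/100 = 66/25 L
Total solute = 204/25 + 66/25 = 54/5 L
Total volume = 24 + 12 = 36 L
Final concentration = 54/5/36 * 100 = 30.00%

30.00


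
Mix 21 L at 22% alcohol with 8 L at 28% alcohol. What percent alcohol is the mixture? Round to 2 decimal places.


Solute in mixture 1 = 22% of 21 L = 21*22/100 = 231/50 L
Solute in mixture 2 = 28% of 8 L = 8*28/100 = 56/25 L
Total solute = 231/50 + 56/25 = 343/50 L
Total volume = 21 + 8 = 29 L
Final concentration = 343/50/29 * 100 = 23.66%

23.66


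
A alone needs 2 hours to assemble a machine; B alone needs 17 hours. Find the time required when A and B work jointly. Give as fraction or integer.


Rate of A = 1/2 job per hour
Rate of B = 1/17 job per hour
Combined rate = 1/2 + 1/17
Find common denominator: (17 + 2)/(2*17) = 19/34
Combined rate = 19/34 job per hour
Time together = 1 / (19/34) = 34/19 hours

34/19


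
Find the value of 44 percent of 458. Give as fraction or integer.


Compute 44% of 458
Convert percentage: 44% = 44/100
Multiply: 458 * 44/100
= 20152/100
= 5038/25

5038/25


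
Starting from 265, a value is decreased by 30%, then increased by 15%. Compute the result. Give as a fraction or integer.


Start: 265
Step 1: decrease by 30% => multiply by 70/100
  265 * 70/100 = 371/2
Step 2: increase by 15% => multiply by 115/100
  371/2 * 115/100 = 8533/40
Final value = 8533/40

8533/40


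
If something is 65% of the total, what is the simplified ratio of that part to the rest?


Part = 65%, Remainder = 35%
Ratio = 65:35
GCD(65, 35) = 5
Simplify: 13:7 = 13:7

13:7


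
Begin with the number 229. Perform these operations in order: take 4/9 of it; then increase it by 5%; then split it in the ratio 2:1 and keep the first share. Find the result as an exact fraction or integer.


Start with 229.
Step 1: Take 4/9: 229 * 4/9 = 916/9
Step 2: Increase by 5%: 916/9 * 105/100 = 1603/15
Step 3: Split 2:1, first share = 1603/15 * 2/3 = 3206/45
Final result = 3206/45

3206/45


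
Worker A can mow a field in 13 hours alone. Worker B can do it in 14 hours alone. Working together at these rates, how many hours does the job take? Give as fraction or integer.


Rate of A = 1/13 job per hour
Rate of B = 1/14 job per hour
Combined rate = 1/13 + 1/14
Find common denominator: (14 + 13)/(13*14) = 27/182
Combined rate = 27/182 job per hour
Time together = 1 / (27/182) = 182/27 hours

182/27


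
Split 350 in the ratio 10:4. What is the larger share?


Total parts = 10 + 4 = 14
Value per part = 350 / 14 = 25
First share = 10 * 25 = 250
Second share = 4 * 25 = 100
Larger share = 250

250


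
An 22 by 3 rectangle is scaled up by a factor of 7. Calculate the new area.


Original dimensions: 22 x 3
Enlargement factor = 7
New width = 22 * 7 = 154
New height = 3 * 7 = 21
New area = 154 * 21 = 3234

3234


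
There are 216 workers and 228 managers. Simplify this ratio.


Find GCD(216, 228)
GCD = 12
Divide both by 12: 216/12 = 18, 228/12 = 19
Simplified ratio = 18:19

18:19


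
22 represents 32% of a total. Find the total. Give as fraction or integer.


Given: 22 is 32% of the whole
Set up: 22 = 32/100 * whole
whole = 22 * 100 / 32
whole = 2200 / 32
whole = 275/4

275/4


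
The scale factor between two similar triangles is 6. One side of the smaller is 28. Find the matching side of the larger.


Similar triangles have proportional sides
Scale factor = 6
Smaller side = 28
Corresponding larger side = 28 * 6
= 168

168


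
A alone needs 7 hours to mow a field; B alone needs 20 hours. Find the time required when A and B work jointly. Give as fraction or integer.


Rate of A = 1/7 job per hour
Rate of B = 1/20 job per hour
Combined rate = 1/7 + 1/20
Find common denominator: (20 + 7)/(7*20) = 27/140
Combined rate = 27/140 job per hour
Time together = 1 / (27/140) = 140/27 hours

140/27


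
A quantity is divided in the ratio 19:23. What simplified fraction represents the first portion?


Total parts = 19 + 23 = 42
First part fraction = 19/42
Simplify: 19/42 = 19/42

19/42


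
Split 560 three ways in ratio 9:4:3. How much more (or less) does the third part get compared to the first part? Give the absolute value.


Total parts = 9 + 4 + 3 = 16
Value per part = 560 / 16 = 35
Shares: 9*35=315, 4*35=140, 3*35=105
Third share = 105, first share = 315
Difference = |105 - 315| = 210

210


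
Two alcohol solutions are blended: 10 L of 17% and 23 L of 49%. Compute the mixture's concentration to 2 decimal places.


Solute in mixture 1 = 17% of 10 L = 10*17/100 = 17/10 L
Solute in mixture 2 = 49% of 23 L = 23*49/100 = 1127/100 L
Total solute = 17/10 + 1127/100 = 1297/100 L
Total volume = 10 + 23 = 33 L
Final concentration = 1297/100/33 * 100 = 39.30%

39.30


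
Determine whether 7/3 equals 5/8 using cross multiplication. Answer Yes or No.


Cross multiply to check 7/3 = 5/8
Left cross product: 7 * 8 = 56
Right cross product: 3 * 5 = 15
56 != 15
Not equal, so proportions differ => No

No


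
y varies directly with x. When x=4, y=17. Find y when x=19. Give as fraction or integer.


Direct proportion: y = kx
Find k: k = 17/4 = 17/4
Compute y at x=19: y = 17/4 * 19
y = 323/4

323/4


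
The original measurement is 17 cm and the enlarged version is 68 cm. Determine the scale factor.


Original length = 17 cm
Scaled length = 68 cm
Scale factor = 68 / 17
= 4

4


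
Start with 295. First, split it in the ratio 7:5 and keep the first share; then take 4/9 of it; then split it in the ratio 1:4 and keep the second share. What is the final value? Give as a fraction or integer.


Start with 295.
Step 1: Split 7:5, first share = 295 * 7/12 = 2065/12
Step 2: Take 4/9: 2065/12 * 4/9 = 2065/27
Step 3: Split 1:4, second share = 2065/27 * 4/5 = 1652/27
Final result = 1652/27

1652/27


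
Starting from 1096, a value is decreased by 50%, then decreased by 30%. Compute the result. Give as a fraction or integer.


Start: 1096
Step 1: decrease by 50% => multiply by 50/100
  1096 * 50/100 = 548
Step 2: decrease by 30% => multiply by 70/100
  548 * 70/100 = 1918/5
Final value = 1918/5

1918/5


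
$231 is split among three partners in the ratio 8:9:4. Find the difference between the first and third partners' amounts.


Total parts = 8 + 9 + 4 = 21
Value per part = 231 / 21 = 11
Shares: 8*11=88, 9*11=99, 4*11=44
First share = 88, third share = 44
Difference = |88 - 44| = 44

44


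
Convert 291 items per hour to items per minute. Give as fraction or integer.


Converting from per hour to per minute
Rate = 291 items per hour
Divide by 60: 291/60
= 97/20 items per minute

97/20


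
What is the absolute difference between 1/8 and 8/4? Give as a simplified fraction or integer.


Simplify: 1/8 = 1/8 and 8/4 = 2
Find common denominator: LCD = 8
Convert: 1/8 and 16/8
Difference = |1 - 16|/8 = 15/8
Simplified = 15/8

15/8


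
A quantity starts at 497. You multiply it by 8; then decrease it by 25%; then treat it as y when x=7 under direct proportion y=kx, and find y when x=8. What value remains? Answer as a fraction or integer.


Start with 497.
Step 1: Multiply by 8: 497 * 8 = 3976
Step 2: Decrease by 25%: 3976 * 75/100 = 2982
Step 3: Direct prop: k = (2982)/7; new y = k*8 = 2982*8/7 = 3408
Final result = 3408

3408


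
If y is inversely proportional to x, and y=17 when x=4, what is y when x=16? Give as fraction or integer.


Inverse proportion: y = k/x
Find k: k = 4 * 17 = 68
Compute y at x=16: y = 68/16
y = 17/4

17/4


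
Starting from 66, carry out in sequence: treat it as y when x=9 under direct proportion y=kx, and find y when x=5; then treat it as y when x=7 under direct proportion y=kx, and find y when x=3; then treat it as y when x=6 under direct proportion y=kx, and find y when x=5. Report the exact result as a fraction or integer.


Start with 66.
Step 1: Direct prop: k = (66)/9; new y = k*5 = 66*5/9 = 110/3
Step 2: Direct prop: k = (110/3)/7; new y = k*3 = 110/3*3/7 = 110/7
Step 3: Direct prop: k = (110/7)/6; new y = k*5 = 110/7*5/6 = 275/21
Final result = 275/21

275/21


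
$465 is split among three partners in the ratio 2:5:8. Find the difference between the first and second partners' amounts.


Total parts = 2 + 5 + 8 = 15
Value per part = 465 / 15 = 31
Shares: 2*31=62, 5*31=155, 8*31=248
First share = 62, second share = 155
Difference = |62 - 155| = 93

93


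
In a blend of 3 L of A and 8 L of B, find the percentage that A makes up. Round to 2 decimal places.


Volume of A = 3 L
Volume of B = 8 L
Total volume = 3 + 8 = 11 L
Percentage of A = (3/11) * 100
= 27.27%

27.27


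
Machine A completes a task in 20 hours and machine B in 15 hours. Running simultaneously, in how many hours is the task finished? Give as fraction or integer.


Rate of A = 1/20 job per hour
Rate of B = 1/15 job per hour
Combined rate = 1/20 + 1/15
Find common denominator: (15 + 20)/(20*15) = 35/300
Combined rate = 7/60 job per hour
Time together = 1 / (7/60) = 60/7 hours

60/7


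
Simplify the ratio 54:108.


Find GCD(54, 108)
GCD = 54
Divide both by 54: 54/54 = 1, 108/54 = 2
Simplified ratio = 1:2

1:2


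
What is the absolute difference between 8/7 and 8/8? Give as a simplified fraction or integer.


Simplify: 8/7 = 8/7 and 8/8 = 1
Find common denominator: LCD = 7
Convert: 8/7 and 7/7
Difference = |8 - 7|/7 = 1/7
Simplified = 1/7

1/7


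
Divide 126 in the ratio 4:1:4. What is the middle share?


Ratio = 4:1:4
Total parts = 4 + 1 + 4 = 9
Value per part = 126 / 9 = 14
First share = 4 * 14 = 56
Middle share = 1 * 14 = 14
Third share = 4 * 14 = 56

14


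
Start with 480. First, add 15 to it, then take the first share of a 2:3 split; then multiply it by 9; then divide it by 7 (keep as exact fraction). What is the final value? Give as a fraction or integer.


Start with 480.
Step 1: Add 15: 480+15=495; split 2:3 first = 495*2/5 = 198
Step 2: Multiply by 9: 198 * 9 = 1782
Step 3: Divide by 7: 1782 / 7 = 1782/7
Final result = 1782/7

1782/7


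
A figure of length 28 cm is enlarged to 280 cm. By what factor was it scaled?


Original length = 28 cm
Scaled length = 280 cm
Scale factor = 280 / 28
= 10

10


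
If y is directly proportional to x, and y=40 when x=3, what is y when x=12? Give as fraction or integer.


Direct proportion: y = kx
Find k: k = 40/3 = 40/3
Compute y at x=12: y = 40/3 * 12
y = 160

160


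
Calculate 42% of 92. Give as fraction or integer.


Compute 42% of 92
Convert percentage: 42% = 42/100
Multiply: 92 * 42/100
= 3864/100
= 966/25

966/25


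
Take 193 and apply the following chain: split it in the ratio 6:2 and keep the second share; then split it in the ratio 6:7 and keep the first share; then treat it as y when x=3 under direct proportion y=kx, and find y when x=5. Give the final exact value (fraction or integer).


Start with 193.
Step 1: Split 6:2, second share = 193 * 2/8 = 193/4
Step 2: Split 6:7, first share = 193/4 * 6/13 = 579/26
Step 3: Direct prop: k = (579/26)/3; new y = k*5 = 579/26*5/3 = 965/26
Final result = 965/26

965/26
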